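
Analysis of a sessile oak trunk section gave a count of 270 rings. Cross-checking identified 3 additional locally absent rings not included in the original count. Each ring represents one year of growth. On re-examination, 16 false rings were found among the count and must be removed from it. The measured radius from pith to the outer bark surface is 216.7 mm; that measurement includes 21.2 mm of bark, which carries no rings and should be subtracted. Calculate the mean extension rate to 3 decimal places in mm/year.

True ring count = 270 − 16 + 3 = 257.
Removing the 21.2 mm offcut leaves 216.7 − 21.2 = 195.5 mm.
195.5 mm over 257 years gives 195.5 / 257 ≈ 0.761 mm/year.

0.761 mm/year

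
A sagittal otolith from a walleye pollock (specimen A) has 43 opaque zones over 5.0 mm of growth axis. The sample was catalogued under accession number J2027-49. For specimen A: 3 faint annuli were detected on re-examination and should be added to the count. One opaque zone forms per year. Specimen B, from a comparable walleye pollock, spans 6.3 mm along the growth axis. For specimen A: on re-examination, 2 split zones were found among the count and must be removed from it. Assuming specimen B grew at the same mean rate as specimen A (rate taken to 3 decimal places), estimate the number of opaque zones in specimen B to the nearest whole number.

Specimen A: after corrections the count is 43 − 2 + 3 = 44 opaque zones.
A: Extension rate ≈ 5.0 / 44 = 0.114 mm per year.
B spans 6.3 / 0.114 = 55.26 years ≈ 55 opaque zones.

55 opaque zones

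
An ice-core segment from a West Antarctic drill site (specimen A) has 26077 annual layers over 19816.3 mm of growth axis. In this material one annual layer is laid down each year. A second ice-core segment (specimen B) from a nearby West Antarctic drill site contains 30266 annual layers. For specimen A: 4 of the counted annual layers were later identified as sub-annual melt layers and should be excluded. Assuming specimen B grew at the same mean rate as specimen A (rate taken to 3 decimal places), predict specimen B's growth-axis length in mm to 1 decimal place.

Specimen A: adjusted count: 26077 − 4 = 26073 annual layers.
A: Mean rate = 19816.3 mm / 26073 years ≈ 0.760 mm/yr.
B's length ≈ 0.760 × 30266 = 23002.2 mm.

23002.2 mm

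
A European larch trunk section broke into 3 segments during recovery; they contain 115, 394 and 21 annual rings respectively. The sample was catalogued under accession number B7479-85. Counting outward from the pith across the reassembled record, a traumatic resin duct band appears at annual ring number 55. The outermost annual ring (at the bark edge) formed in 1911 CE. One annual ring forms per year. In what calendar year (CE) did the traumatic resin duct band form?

1436 CE

Total annual rings = 115 + 394 + 21 = 530.
The traumatic resin duct band sits at annual ring 55 from the pith, so 530 − 55 = 475 annual rings formed after it.
Counting back 475 years from 1911 CE places the traumatic resin duct band in 1911 − 475 = 1436 CE.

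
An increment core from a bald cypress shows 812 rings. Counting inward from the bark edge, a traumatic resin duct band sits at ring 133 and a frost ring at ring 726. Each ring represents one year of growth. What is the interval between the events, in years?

Separation: 726 − 133 = 593 rings.
One ring per year makes the interval 593 years.

593 years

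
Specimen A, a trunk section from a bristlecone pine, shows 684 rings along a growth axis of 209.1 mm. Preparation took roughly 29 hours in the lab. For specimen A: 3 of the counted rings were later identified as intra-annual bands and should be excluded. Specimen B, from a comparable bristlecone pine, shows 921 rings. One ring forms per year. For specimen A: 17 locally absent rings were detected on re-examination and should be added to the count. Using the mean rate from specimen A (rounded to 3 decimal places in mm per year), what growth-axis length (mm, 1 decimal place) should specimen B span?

276.3 mm

Specimen A: after corrections the count is 684 − 3 + 17 = 698 rings.
A: Extension rate ≈ 209.1 / 698 = 0.300 mm/year.
B's length ≈ 0.300 × 921 = 276.3 mm.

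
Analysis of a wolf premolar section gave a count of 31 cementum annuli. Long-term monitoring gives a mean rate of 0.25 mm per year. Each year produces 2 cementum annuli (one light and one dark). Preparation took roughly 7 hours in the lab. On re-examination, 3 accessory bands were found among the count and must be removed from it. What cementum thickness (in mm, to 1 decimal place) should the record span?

Adjusted count: 31 − 3 = 28 cementum annuli.
Dividing by 2 cementum annuli per year: 28 / 2 = 14 years.
14 years at 0.25 mm/year gives 0.25 × 14 = 3.5 mm.

3.5 mm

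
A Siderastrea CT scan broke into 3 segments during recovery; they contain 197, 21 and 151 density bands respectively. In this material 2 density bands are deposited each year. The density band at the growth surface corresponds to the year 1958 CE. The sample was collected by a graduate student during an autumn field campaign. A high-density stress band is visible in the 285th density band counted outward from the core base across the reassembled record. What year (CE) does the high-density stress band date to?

Total density bands = 197 + 21 + 151 = 369.
369 − 285 = 84 density bands lie beyond the high-density stress band toward the growth surface.
With 2 density bands per year, 84 / 2 = 42 years.
1958 − 42 = 1916 CE.

1916 CE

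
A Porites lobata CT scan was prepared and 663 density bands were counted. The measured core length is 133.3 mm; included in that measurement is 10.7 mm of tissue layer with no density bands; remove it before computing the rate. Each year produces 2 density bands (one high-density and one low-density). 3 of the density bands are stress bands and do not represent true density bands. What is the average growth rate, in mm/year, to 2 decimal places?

0.37 mm/year

Correcting the raw count gives 663 − 3 = 660 true density bands.
With 2 density bands per year, 660 / 2 = 330 years.
The growth record spans 133.3 − 10.7 = 122.6 mm.
Extension rate ≈ 122.6 / 330 = 0.37 mm/year.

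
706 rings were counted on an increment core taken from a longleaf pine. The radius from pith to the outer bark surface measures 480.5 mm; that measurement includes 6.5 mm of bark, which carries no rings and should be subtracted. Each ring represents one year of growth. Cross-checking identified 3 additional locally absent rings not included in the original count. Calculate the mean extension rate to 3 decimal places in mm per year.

After corrections the count is 706 + 3 = 709 rings.
Removing the 6.5 mm offcut leaves 480.5 − 6.5 = 474.0 mm.
474.0 mm over 709 years gives 474.0 / 709 ≈ 0.669 mm per year.

0.669 mm per year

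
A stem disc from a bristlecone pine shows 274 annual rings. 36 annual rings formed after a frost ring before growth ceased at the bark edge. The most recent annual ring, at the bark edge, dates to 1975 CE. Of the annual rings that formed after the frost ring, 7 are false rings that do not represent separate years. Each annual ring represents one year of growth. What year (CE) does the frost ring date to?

1946 CE

36 annual rings post-date the frost ring.
36 − 7 false = 29 true annual rings after the frost ring.
1975 − 29 = 1946 CE.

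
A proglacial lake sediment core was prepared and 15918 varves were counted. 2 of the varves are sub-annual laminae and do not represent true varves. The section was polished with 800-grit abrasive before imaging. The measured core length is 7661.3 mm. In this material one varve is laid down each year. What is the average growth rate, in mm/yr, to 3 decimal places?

True varve count = 15918 − 2 = 15916.
Mean rate = 7661.3 mm / 15916 years ≈ 0.481 mm/yr.

0.481 mm/yr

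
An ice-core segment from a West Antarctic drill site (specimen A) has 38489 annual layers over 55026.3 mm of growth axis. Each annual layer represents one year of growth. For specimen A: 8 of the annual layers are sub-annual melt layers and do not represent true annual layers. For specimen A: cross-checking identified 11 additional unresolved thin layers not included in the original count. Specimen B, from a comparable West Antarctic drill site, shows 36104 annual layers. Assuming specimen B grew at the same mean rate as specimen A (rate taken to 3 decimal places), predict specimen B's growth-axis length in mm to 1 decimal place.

51628.7 mm

Specimen A: after corrections the count is 38489 − 8 + 11 = 38492 annual layers.
A: Mean rate = 55026.3 mm / 38492 years ≈ 1.430 mm per year.
For B, 1.430 mm/year × 36104 years = 51628.7 mm.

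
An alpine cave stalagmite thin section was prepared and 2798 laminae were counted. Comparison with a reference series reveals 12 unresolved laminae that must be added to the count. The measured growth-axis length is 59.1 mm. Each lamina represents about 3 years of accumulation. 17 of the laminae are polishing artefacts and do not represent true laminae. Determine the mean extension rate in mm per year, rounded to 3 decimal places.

True lamina count = 2798 − 17 + 12 = 2793.
Multiplying by 3 years per lamina: 2793 × 3 = 8379 years.
Extension rate ≈ 59.1 / 8379 = 0.007 mm per year.

0.007 mm per year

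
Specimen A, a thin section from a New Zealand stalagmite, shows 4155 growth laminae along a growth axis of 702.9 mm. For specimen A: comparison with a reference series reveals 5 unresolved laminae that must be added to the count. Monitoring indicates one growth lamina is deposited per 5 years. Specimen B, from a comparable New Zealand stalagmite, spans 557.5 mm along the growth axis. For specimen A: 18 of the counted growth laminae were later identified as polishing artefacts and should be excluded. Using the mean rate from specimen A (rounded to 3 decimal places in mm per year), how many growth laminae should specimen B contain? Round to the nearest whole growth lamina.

3279 growth laminae

Specimen A: after corrections the count is 4155 − 18 + 5 = 4142 growth laminae.
Specimen A: at 5 years per growth lamina, 4142 × 5 = 20710 years.
A: Mean rate = 702.9 mm / 20710 years ≈ 0.034 mm per year.
For B, 557.5 / 0.034 = 16397.06 years; at 5 years per growth lamina that is 16397.06 / 5 ≈ 3279 growth laminae.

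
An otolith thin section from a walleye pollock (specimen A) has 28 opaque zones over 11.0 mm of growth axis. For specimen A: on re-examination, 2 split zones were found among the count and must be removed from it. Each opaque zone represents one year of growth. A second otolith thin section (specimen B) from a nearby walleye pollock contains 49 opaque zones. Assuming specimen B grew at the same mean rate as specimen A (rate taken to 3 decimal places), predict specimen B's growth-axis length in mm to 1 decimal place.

20.7 mm

Specimen A: true opaque zone count = 28 − 2 = 26.
A: Mean rate = 11.0 mm / 26 years ≈ 0.423 mm/year.
Length of B = 0.423 × 49 = 20.7 mm.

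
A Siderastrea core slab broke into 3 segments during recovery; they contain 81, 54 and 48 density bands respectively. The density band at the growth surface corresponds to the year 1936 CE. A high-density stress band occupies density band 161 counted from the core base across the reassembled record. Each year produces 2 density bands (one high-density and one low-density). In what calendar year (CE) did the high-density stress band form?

Total density bands = 81 + 54 + 48 = 183.
183 − 161 = 22 density bands lie beyond the high-density stress band toward the growth surface.
22 density bands at 2 per year is 22 / 2 = 11 years.
Counting back 11 years from 1936 CE places the high-density stress band in 1936 − 11 = 1925 CE.

1925 CE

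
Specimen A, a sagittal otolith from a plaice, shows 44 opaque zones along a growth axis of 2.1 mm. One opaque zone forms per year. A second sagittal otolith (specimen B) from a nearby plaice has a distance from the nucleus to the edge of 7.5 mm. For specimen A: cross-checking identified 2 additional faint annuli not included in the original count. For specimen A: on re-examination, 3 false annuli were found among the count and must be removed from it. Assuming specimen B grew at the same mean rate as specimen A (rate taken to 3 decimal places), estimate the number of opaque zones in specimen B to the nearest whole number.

Specimen A: correcting the raw count gives 44 − 3 + 2 = 43 true opaque zones.
A: 2.1 mm over 43 years gives 2.1 / 43 ≈ 0.049 mm/year.
Specimen B: 7.5 mm / 0.049 mm per year = 153.06 years ≈ 153 opaque zones.

153 opaque zones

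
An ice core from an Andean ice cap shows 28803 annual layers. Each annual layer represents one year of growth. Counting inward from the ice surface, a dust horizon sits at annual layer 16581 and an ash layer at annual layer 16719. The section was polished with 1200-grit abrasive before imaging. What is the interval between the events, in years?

16719 − 16581 = 138 annual layers lie between the two events.
One annual layer per year makes the interval 138 years.

138 yr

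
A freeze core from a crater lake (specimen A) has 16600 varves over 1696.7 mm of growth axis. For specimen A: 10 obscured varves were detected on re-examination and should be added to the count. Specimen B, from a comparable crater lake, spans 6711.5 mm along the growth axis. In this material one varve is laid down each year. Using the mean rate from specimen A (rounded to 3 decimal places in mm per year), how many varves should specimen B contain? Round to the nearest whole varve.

65799 varves

Specimen A: adjusted count: 16600 + 10 = 16610 varves.
A: Mean rate = 1696.7 mm / 16610 years ≈ 0.102 mm per year.
B spans 6711.5 / 0.102 = 65799.02 years ≈ 65799 varves.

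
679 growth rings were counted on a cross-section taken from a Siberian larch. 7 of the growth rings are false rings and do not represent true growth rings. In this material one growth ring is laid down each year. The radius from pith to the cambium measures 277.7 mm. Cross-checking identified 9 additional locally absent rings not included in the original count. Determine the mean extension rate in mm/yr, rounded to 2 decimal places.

Correcting the raw count gives 679 − 7 + 9 = 681 true growth rings.
Extension rate ≈ 277.7 / 681 = 0.41 mm/yr.

0.41 mm/yr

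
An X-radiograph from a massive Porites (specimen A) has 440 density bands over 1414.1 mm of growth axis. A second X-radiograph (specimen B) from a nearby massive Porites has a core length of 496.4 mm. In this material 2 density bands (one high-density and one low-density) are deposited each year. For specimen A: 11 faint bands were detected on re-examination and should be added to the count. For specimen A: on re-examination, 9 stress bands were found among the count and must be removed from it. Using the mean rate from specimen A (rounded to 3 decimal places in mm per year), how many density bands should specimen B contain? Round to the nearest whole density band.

155 density bands

Specimen A: adjusted count: 440 − 9 + 11 = 442 density bands.
Specimen A: with 2 density bands per year, 442 / 2 = 221 years.
A: Mean rate = 1414.1 mm / 221 years ≈ 6.399 mm/yr.
B spans 496.4 / 6.399 = 77.57 years; at 2 density bands per year that is 77.57 × 2 ≈ 155 density bands.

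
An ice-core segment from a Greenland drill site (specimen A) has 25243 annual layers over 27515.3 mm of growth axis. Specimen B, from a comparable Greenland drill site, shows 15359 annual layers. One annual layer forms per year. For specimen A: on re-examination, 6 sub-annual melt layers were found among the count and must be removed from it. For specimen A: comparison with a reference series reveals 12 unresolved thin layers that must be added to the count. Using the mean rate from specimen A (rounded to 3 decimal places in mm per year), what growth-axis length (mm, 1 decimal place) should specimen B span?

16741.3 mm

Specimen A: correcting the raw count gives 25243 − 6 + 12 = 25249 true annual layers.
A: 27515.3 mm over 25249 years gives 27515.3 / 25249 ≈ 1.090 mm/yr.
B's length ≈ 1.090 × 15359 = 16741.3 mm.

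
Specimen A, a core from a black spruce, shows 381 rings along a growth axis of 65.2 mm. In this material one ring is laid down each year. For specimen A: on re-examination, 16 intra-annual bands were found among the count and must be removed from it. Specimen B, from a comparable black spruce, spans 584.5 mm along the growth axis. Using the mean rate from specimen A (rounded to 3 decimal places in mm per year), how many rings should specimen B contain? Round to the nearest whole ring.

3265 rings

Specimen A: correcting the raw count gives 381 − 16 = 365 true rings.
A: Mean rate = 65.2 mm / 365 years ≈ 0.179 mm/yr.
For B, 584.5 / 0.179 = 3265.36 years ≈ 3265 rings.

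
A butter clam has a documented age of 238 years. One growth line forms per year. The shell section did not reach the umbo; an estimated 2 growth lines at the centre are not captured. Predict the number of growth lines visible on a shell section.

One growth line per year gives 238 growth lines over 238 years.
Less the 2 uncaptured growth lines: 238 − 2 = 236.

236 growth lines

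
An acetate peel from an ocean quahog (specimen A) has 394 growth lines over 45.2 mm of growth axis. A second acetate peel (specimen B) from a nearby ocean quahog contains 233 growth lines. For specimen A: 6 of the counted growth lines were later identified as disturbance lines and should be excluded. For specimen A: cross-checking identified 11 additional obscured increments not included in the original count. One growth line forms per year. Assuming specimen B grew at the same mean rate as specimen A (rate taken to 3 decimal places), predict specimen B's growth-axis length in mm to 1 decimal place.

26.3 mm

Specimen A: adjusted count: 394 − 6 + 11 = 399 growth lines.
A: 45.2 mm over 399 years gives 45.2 / 399 ≈ 0.113 mm/yr.
Length of B = 0.113 × 233 = 26.3 mm.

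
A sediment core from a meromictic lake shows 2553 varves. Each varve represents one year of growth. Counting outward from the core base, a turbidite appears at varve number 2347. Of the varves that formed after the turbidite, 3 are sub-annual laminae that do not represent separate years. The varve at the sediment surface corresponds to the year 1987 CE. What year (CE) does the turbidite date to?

The turbidite sits at varve 2347 from the core base, so 2553 − 2347 = 206 varves formed after it.
Removing the 3 false varves leaves 206 − 3 = 203 true varves beyond the turbidite.
Counting back 203 years from 1987 CE places the turbidite in 1987 − 203 = 1784 CE.

1784 CE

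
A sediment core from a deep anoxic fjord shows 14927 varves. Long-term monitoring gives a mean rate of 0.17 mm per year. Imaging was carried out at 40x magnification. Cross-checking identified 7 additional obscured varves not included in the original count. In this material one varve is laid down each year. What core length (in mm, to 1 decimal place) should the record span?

2538.8 mm

Adjusted count: 14927 + 7 = 14934 varves.
Length ≈ 0.17 × 14934 = 2538.8 mm.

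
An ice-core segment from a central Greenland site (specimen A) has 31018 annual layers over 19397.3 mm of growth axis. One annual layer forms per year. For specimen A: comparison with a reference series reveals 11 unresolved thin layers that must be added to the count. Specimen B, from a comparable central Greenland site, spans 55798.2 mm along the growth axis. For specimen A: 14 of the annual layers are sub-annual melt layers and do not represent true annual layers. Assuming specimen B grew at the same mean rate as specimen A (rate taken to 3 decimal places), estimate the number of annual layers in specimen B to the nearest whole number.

Specimen A: correcting the raw count gives 31018 − 14 + 11 = 31015 true annual layers.
A: Mean rate = 19397.3 mm / 31015 years ≈ 0.625 mm per year.
Specimen B: 55798.2 mm / 0.625 mm per year = 89277.12 years ≈ 89277 annual layers.

89277 annual layers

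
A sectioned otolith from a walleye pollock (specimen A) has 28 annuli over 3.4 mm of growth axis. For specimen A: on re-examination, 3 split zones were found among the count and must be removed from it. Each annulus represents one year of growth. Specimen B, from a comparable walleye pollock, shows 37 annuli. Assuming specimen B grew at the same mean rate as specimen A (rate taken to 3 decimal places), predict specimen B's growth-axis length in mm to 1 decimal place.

5.0 mm

Specimen A: adjusted count: 28 − 3 = 25 annuli.
A: Extension rate ≈ 3.4 / 25 = 0.136 mm per year.
B's length ≈ 0.136 × 37 = 5.0 mm.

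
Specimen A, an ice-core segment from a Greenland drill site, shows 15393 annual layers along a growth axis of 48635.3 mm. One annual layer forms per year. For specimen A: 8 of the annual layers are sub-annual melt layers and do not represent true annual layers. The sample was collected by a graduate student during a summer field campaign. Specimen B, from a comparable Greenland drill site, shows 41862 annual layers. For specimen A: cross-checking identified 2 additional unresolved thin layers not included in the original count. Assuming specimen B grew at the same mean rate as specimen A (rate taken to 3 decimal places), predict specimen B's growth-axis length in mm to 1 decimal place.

Specimen A: correcting the raw count gives 15393 − 8 + 2 = 15387 true annual layers.
A: 48635.3 mm over 15387 years gives 48635.3 / 15387 ≈ 3.161 mm/yr.
B's length ≈ 3.161 × 41862 = 132325.8 mm.

132325.8 mm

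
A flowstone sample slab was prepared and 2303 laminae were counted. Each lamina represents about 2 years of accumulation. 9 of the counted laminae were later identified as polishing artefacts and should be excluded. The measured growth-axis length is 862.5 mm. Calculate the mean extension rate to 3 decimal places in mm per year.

Adjusted count: 2303 − 9 = 2294 laminae.
2294 laminae at 2 years each span 2294 × 2 = 4588 years.
Extension rate ≈ 862.5 / 4588 = 0.188 mm per year.

0.188 mm per year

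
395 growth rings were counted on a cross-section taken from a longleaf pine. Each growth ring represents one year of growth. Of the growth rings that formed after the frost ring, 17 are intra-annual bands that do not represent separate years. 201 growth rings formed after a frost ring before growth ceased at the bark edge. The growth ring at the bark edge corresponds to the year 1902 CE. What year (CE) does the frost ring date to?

201 growth rings formed after the frost ring.
Removing the 17 false growth rings leaves 201 − 17 = 184 true growth rings beyond the frost ring.
The growth ring at the bark edge is 1902 CE, so the frost ring dates to 1902 − 184 = 1718 CE.

1718 CE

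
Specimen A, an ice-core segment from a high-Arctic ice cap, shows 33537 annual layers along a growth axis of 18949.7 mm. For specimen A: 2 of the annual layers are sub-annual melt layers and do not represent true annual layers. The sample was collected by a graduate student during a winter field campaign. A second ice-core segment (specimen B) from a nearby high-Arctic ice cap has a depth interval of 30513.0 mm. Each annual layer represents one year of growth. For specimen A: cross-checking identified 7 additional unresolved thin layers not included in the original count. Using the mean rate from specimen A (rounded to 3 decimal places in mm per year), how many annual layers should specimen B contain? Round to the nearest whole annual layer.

54005 annual layers

Specimen A: correcting the raw count gives 33537 − 2 + 7 = 33542 true annual layers.
A: Extension rate ≈ 18949.7 / 33542 = 0.565 mm/year.
Specimen B: 30513.0 mm / 0.565 mm per year = 54005.31 years ≈ 54005 annual layers.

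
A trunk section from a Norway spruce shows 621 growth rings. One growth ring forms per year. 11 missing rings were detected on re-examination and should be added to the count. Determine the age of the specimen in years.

632 yr

True growth ring count = 621 + 11 = 632.
At one growth ring per year, that is 632 years.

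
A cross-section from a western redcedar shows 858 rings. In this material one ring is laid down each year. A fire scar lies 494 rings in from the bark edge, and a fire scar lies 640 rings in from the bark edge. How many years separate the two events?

The two markers are separated by 640 − 494 = 146 rings.
That is 146 years at one ring per year.

146 years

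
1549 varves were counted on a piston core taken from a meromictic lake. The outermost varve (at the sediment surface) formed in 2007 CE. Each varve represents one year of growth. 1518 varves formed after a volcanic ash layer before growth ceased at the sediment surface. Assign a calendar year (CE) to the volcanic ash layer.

There are 1518 varves younger than the volcanic ash layer.
2007 − 1518 = 489 CE.

489 CE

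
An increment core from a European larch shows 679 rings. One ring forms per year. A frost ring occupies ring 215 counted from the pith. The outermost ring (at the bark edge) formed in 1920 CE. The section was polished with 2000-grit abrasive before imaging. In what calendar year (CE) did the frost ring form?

The frost ring sits at ring 215 from the pith, so 679 − 215 = 464 rings formed after it.
Counting back 464 years from 1920 CE places the frost ring in 1920 − 464 = 1456 CE.

1456 CE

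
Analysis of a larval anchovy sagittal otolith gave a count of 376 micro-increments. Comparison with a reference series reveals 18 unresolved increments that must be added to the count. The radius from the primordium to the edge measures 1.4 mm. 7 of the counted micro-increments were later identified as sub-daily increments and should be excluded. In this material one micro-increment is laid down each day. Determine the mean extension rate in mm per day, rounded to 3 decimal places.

0.004 mm per day

Adjusted count: 376 − 7 + 18 = 387 micro-increments.
Extension rate ≈ 1.4 / 387 = 0.004 mm per day.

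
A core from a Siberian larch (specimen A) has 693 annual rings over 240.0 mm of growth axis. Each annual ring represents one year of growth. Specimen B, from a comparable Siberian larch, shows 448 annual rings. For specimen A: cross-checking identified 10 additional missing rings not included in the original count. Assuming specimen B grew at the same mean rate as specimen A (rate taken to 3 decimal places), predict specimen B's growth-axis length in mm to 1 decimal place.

Specimen A: true annual ring count = 693 + 10 = 703.
A: Extension rate ≈ 240.0 / 703 = 0.341 mm per year.
Length of B = 0.341 × 448 = 152.8 mm.

152.8 mm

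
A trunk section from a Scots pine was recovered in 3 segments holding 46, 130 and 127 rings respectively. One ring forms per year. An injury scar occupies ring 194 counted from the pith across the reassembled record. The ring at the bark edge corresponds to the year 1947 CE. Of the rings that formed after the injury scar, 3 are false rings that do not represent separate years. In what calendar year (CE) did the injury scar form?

1841 CE

Total rings = 46 + 130 + 127 = 303.
Between ring 194 and the bark edge there are 303 − 194 = 109 rings.
109 − 3 false = 106 true rings after the injury scar.
The ring at the bark edge is 1947 CE, so the injury scar dates to 1947 − 106 = 1841 CE.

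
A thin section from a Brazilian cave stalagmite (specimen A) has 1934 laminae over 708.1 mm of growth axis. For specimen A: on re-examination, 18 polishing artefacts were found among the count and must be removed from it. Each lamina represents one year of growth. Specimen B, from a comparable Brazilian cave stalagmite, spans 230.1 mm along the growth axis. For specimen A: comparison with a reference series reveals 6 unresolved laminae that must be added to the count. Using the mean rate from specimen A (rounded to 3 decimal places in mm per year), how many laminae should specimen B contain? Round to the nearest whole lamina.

Specimen A: true lamina count = 1934 − 18 + 6 = 1922.
A: Mean rate = 708.1 mm / 1922 years ≈ 0.368 mm/year.
B spans 230.1 / 0.368 = 625.27 years ≈ 625 laminae.

625 laminae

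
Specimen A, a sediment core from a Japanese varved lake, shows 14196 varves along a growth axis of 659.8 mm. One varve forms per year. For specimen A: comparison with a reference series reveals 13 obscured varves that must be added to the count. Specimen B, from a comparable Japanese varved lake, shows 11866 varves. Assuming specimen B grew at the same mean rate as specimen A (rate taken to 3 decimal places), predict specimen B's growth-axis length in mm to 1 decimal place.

545.8 mm

Specimen A: correcting the raw count gives 14196 + 13 = 14209 true varves.
A: Extension rate ≈ 659.8 / 14209 = 0.046 mm per year.
Length of B = 0.046 × 11866 = 545.8 mm.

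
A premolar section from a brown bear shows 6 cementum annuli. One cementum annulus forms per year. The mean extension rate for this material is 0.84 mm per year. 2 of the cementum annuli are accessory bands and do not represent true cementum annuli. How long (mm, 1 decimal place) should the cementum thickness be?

After corrections the count is 6 − 2 = 4 cementum annuli.
Predicted length = 0.84 mm/year × 4 years = 3.4 mm.

3.4 mm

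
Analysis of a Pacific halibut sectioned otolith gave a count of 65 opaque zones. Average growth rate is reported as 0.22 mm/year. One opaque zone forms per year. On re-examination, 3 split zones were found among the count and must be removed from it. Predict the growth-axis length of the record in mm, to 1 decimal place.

13.6 mm

True opaque zone count = 65 − 3 = 62.
Predicted length = 0.22 mm/year × 62 years = 13.6 mm.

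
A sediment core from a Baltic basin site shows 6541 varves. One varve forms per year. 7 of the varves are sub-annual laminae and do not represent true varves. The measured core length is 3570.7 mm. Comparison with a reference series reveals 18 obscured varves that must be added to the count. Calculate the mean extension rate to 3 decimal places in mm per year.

After corrections the count is 6541 − 7 + 18 = 6552 varves.
Mean rate = 3570.7 mm / 6552 years ≈ 0.545 mm per year.

0.545 mm per year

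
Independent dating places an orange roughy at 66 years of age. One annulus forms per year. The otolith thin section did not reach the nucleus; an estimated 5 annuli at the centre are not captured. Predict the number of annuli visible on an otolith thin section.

One annulus per year gives 66 annuli over 66 years.
66 − 5 missed = 61 annuli expected in the prepared section.

61 annuli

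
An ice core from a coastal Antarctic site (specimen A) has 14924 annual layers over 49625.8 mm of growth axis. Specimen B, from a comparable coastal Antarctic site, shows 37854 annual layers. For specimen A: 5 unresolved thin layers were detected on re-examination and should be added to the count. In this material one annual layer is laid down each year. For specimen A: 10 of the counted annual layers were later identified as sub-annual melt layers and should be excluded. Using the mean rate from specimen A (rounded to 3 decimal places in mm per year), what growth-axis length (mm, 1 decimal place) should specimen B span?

Specimen A: adjusted count: 14924 − 10 + 5 = 14919 annual layers.
A: 49625.8 mm over 14919 years gives 49625.8 / 14919 ≈ 3.326 mm per year.
B's length ≈ 3.326 × 37854 = 125902.4 mm.

125902.4 mm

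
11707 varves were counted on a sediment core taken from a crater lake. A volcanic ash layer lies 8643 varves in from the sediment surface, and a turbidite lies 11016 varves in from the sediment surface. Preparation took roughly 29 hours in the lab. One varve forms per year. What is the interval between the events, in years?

2373 years

11016 − 8643 = 2373 varves lie between the two events.
At one varve per year, 2373 years elapsed between them.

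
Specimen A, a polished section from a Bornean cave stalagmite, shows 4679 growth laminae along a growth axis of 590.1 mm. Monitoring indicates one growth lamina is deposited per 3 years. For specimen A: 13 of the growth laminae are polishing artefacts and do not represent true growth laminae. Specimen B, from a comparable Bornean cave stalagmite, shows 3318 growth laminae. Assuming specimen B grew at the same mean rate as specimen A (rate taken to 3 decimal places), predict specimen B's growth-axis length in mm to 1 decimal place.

Specimen A: adjusted count: 4679 − 13 = 4666 growth laminae.
Specimen A: 4666 growth laminae at 3 years each span 4666 × 3 = 13998 years.
A: Extension rate ≈ 590.1 / 13998 = 0.042 mm per year.
Specimen B: 3318 growth laminae at 3 years each span 3318 × 3 = 9954 years. B's length ≈ 0.042 × 9954 = 418.1 mm.

418.1 mm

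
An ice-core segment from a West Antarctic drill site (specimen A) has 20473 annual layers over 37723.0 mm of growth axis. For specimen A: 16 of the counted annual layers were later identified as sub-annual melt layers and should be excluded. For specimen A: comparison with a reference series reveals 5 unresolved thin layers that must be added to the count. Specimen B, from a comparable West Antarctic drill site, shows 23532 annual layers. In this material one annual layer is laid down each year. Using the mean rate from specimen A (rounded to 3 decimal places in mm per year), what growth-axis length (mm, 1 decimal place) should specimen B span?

43393.0 mm

Specimen A: after corrections the count is 20473 − 16 + 5 = 20462 annual layers.
A: 37723.0 mm over 20462 years gives 37723.0 / 20462 ≈ 1.844 mm/yr.
B's length ≈ 1.844 × 23532 = 43393.0 mm.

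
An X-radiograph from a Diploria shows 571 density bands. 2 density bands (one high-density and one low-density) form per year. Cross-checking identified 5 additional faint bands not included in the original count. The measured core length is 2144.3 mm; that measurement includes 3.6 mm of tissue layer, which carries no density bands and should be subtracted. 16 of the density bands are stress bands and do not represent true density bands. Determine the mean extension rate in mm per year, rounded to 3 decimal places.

7.645 mm per year

True density band count = 571 − 16 + 5 = 560.
With 2 density bands per year, 560 / 2 = 280 years.
The growth record spans 2144.3 − 3.6 = 2140.7 mm.
Mean rate = 2140.7 mm / 280 years ≈ 7.645 mm per year.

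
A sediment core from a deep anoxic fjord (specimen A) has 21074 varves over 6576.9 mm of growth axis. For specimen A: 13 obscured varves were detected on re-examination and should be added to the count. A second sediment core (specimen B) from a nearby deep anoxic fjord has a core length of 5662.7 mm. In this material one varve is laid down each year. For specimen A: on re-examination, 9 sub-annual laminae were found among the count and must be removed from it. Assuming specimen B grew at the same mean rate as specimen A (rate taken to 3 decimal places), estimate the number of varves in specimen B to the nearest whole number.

Specimen A: adjusted count: 21074 − 9 + 13 = 21078 varves.
A: Mean rate = 6576.9 mm / 21078 years ≈ 0.312 mm/year.
B spans 5662.7 / 0.312 = 18149.68 years ≈ 18150 varves.

18150 varves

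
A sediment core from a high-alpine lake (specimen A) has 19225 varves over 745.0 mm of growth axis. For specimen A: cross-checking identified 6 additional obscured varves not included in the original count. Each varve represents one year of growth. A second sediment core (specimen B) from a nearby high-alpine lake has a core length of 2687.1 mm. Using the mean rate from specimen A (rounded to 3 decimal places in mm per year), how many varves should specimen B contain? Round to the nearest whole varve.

Specimen A: adjusted count: 19225 + 6 = 19231 varves.
A: Mean rate = 745.0 mm / 19231 years ≈ 0.039 mm per year.
Specimen B: 2687.1 mm / 0.039 mm per year = 68900.00 years ≈ 68900 varves.

68900 varves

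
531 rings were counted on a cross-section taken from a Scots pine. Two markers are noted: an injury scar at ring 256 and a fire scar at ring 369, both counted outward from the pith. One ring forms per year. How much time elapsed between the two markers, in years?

The two markers are separated by 369 − 256 = 113 rings.
At one ring per year, 113 years elapsed between them.

113 yr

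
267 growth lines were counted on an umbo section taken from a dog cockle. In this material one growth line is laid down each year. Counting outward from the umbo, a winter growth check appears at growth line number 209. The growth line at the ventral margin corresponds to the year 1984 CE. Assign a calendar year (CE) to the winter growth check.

Between growth line 209 and the ventral margin there are 267 − 209 = 58 growth lines.
1984 − 58 = 1926 CE.

1926 CE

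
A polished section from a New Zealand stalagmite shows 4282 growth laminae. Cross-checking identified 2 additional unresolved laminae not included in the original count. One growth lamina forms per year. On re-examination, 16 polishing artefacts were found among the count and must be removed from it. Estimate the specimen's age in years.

Correcting the raw count gives 4282 − 16 + 2 = 4268 true growth laminae.
With a one-to-one growth lamina periodicity this is 4268 years.

4268 years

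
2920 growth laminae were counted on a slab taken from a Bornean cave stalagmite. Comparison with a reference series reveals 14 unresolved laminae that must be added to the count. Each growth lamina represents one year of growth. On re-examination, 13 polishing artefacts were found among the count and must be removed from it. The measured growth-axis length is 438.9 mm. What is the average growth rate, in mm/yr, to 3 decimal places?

True growth lamina count = 2920 − 13 + 14 = 2921.
Extension rate ≈ 438.9 / 2921 = 0.150 mm/yr.

0.150 mm/yr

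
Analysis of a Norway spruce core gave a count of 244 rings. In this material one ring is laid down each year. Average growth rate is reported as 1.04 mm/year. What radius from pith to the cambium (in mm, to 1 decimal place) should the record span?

253.8 mm

The record spans 244 years at 1.04 mm per year.
Predicted length = 1.04 mm/year × 244 years = 253.8 mm.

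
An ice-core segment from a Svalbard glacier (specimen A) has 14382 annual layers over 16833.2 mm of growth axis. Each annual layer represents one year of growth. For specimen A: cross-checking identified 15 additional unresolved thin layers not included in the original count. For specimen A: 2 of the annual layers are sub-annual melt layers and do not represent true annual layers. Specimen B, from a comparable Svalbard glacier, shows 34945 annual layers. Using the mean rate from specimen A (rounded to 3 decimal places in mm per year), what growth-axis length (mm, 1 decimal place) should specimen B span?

40850.7 mm

Specimen A: correcting the raw count gives 14382 − 2 + 15 = 14395 true annual layers.
A: Extension rate ≈ 16833.2 / 14395 = 1.169 mm per year.
For B, 1.169 mm/year × 34945 years = 40850.7 mm.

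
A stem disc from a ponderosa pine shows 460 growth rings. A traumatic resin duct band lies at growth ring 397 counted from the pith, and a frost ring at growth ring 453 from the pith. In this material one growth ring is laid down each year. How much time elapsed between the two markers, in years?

The two markers are separated by 453 − 397 = 56 growth rings.
That is 56 years at one growth ring per year.

56 years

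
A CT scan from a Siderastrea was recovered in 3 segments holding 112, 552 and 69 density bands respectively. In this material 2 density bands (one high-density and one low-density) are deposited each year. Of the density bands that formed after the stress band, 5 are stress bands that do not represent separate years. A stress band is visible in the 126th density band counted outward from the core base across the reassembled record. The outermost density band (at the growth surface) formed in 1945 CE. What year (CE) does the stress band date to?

1644 CE

Total density bands = 112 + 552 + 69 = 733.
Between density band 126 and the growth surface there are 733 − 126 = 607 density bands.
Excluding 5 false density bands: 607 − 5 = 602.
With 2 density bands per year, 602 / 2 = 301 years.
1945 − 301 = 1644 CE.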